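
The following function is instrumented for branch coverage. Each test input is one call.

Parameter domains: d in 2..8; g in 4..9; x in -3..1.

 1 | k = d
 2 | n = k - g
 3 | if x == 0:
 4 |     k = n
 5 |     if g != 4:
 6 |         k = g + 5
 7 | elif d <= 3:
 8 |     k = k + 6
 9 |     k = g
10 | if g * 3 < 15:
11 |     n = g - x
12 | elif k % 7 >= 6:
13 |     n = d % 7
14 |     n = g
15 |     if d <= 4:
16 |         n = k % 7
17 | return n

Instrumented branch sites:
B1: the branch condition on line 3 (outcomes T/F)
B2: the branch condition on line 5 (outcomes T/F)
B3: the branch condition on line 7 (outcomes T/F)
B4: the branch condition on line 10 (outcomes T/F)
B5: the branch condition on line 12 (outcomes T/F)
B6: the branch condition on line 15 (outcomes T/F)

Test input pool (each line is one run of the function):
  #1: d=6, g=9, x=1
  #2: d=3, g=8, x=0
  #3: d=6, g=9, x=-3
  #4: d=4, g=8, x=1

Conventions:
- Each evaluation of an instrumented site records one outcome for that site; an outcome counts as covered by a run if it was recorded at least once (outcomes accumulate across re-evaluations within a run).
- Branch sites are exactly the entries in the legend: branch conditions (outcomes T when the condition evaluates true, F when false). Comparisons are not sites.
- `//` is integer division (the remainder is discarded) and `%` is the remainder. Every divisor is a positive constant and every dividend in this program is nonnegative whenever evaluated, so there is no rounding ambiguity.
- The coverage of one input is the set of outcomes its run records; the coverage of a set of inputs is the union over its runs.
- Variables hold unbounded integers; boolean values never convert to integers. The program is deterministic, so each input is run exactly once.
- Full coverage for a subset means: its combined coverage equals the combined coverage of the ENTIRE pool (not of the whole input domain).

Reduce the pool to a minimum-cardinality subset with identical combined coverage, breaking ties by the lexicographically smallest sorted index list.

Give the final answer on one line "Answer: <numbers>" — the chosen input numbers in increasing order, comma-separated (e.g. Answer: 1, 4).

input #1 (d=6, g=9, x=1): events B1->F, B3->F, B4->F, B5->T, B6->F; covers B1=F, B3=F, B4=F, B5=T, B6=F
input #2 (d=3, g=8, x=0): events B1->T, B2->T, B4->F, B5->T, B6->T; covers B1=T, B2=T, B4=F, B5=T, B6=T
input #3 (d=6, g=9, x=-3): events B1->F, B3->F, B4->F, B5->T, B6->F; covers B1=F, B3=F, B4=F, B5=T, B6=F
input #4 (d=4, g=8, x=1): events B1->F, B3->F, B4->F, B5->F; covers B1=F, B3=F, B4=F, B5=F
pool-wide coverage (9 outcomes): B1=T, B1=F, B2=T, B3=F, B4=F, B5=T, B5=F, B6=T, B6=F
no size-1 subset reaches all 9 outcomes (best union: 5/9)
no size-2 subset reaches all 9 outcomes (best union: 8/9)
inputs {1, 2, 4} (size 3) cover everything; no size-3 subset with a lexicographically smaller index list covers all 9

Answer: 1, 2, 4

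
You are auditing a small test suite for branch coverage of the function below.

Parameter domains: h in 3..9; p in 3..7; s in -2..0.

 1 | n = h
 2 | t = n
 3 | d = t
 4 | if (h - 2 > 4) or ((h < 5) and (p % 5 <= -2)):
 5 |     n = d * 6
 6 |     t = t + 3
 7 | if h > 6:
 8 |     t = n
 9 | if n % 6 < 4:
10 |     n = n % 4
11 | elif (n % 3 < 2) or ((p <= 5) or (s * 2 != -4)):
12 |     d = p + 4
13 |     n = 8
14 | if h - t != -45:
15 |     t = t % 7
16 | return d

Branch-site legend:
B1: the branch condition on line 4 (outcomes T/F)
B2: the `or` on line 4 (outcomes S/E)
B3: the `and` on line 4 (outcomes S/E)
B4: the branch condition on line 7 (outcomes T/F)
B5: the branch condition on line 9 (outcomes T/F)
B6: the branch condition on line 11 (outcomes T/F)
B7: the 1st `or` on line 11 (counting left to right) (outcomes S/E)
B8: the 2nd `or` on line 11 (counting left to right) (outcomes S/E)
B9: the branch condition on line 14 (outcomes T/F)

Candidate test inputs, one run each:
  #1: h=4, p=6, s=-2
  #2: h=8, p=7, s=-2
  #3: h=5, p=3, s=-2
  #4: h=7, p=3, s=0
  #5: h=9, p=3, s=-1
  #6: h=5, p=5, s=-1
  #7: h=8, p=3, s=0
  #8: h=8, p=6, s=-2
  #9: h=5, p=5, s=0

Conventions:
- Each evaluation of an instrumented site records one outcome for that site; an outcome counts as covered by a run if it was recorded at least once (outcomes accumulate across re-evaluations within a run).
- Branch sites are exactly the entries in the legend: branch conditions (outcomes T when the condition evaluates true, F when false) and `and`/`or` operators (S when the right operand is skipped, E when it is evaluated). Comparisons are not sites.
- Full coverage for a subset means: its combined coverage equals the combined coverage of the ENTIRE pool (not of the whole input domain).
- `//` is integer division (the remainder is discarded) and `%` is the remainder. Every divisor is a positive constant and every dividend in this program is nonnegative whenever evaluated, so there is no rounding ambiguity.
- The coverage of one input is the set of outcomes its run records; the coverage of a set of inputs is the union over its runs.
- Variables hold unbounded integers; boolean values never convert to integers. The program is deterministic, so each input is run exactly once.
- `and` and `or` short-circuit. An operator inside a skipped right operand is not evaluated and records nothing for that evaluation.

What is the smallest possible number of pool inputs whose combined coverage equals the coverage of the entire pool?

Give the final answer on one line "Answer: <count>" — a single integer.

run #1 (h=4, p=6, s=-2) runs B2->E, B3->E, B1->F, B4->F, B5->F, B7->S, B6->T, B9->T; records B1=F, B2=E, B3=E, B4=F, B5=F, B6=T, B7=S, B9=T
run #2 (h=8, p=7, s=-2) runs B2->S, B1->T, B4->T, B5->T, B9->T; records B1=T, B2=S, B4=T, B5=T, B9=T
run #3 (h=5, p=3, s=-2) runs B2->E, B3->S, B1->F, B4->F, B5->F, B7->E, B8->S, B6->T, B9->T; records B1=F, B2=E, B3=S, B4=F, B5=F, B6=T, B7=E, B8=S, B9=T
run #4 (h=7, p=3, s=0) runs B2->S, B1->T, B4->T, B5->T, B9->T; records B1=T, B2=S, B4=T, B5=T, B9=T
run #5 (h=9, p=3, s=-1) runs B2->S, B1->T, B4->T, B5->T, B9->F; records B1=T, B2=S, B4=T, B5=T, B9=F
run #6 (h=5, p=5, s=-1) runs B2->E, B3->S, B1->F, B4->F, B5->F, B7->E, B8->S, B6->T, B9->T; records B1=F, B2=E, B3=S, B4=F, B5=F, B6=T, B7=E, B8=S, B9=T
run #7 (h=8, p=3, s=0) runs B2->S, B1->T, B4->T, B5->T, B9->T; records B1=T, B2=S, B4=T, B5=T, B9=T
run #8 (h=8, p=6, s=-2) runs B2->S, B1->T, B4->T, B5->T, B9->T; records B1=T, B2=S, B4=T, B5=T, B9=T
run #9 (h=5, p=5, s=0) runs B2->E, B3->S, B1->F, B4->F, B5->F, B7->E, B8->S, B6->T, B9->T; records B1=F, B2=E, B3=S, B4=F, B5=F, B6=T, B7=E, B8=S, B9=T
together the pool reaches 16 outcomes: B1=T, B1=F, B2=S, B2=E, B3=S, B3=E, B4=T, B4=F, B5=T, B5=F, B6=T, B7=S, B7=E, B8=S, B9=T, B9=F
no size-1 subset reaches all 16 outcomes (best union: 9/16)
no size-2 subset reaches all 16 outcomes (best union: 14/16)
the canonical winner is {1, 3, 5}: size 3, full 16-outcome coverage, earliest index list among size-3 covers

Answer: 3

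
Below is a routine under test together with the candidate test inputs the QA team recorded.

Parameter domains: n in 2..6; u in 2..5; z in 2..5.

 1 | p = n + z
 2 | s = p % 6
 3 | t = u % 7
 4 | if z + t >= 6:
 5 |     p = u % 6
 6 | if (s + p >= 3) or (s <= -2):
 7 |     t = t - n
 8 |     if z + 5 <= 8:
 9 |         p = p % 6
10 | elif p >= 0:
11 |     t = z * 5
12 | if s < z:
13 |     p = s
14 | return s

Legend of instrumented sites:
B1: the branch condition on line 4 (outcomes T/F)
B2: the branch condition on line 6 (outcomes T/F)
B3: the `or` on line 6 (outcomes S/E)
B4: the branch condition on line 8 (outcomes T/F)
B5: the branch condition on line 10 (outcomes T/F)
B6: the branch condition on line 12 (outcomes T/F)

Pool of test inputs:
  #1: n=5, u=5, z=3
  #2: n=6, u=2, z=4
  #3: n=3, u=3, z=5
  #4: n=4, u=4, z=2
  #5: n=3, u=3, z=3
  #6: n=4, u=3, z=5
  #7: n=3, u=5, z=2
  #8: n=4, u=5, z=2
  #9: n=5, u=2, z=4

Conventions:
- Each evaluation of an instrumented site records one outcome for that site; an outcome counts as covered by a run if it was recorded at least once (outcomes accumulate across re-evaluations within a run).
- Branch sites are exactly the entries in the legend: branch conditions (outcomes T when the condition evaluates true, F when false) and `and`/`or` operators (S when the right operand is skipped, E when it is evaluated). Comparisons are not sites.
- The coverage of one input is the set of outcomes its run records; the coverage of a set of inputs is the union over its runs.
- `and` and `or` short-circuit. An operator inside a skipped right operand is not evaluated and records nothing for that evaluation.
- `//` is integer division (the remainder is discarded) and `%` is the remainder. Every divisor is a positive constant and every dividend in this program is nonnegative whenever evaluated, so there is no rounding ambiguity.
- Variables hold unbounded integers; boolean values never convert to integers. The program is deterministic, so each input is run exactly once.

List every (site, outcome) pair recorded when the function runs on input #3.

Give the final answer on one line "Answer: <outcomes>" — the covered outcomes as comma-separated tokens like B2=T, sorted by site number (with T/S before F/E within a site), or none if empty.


Tracing the run of input #3 (n=3, u=3, z=5):
  B1->T, B3->S, B2->T, B4->F, B6->T
as a set, this run covers: B1=T, B2=T, B3=S, B4=F, B6=T
Answer: B1=T, B2=T, B3=S, B4=F, B6=T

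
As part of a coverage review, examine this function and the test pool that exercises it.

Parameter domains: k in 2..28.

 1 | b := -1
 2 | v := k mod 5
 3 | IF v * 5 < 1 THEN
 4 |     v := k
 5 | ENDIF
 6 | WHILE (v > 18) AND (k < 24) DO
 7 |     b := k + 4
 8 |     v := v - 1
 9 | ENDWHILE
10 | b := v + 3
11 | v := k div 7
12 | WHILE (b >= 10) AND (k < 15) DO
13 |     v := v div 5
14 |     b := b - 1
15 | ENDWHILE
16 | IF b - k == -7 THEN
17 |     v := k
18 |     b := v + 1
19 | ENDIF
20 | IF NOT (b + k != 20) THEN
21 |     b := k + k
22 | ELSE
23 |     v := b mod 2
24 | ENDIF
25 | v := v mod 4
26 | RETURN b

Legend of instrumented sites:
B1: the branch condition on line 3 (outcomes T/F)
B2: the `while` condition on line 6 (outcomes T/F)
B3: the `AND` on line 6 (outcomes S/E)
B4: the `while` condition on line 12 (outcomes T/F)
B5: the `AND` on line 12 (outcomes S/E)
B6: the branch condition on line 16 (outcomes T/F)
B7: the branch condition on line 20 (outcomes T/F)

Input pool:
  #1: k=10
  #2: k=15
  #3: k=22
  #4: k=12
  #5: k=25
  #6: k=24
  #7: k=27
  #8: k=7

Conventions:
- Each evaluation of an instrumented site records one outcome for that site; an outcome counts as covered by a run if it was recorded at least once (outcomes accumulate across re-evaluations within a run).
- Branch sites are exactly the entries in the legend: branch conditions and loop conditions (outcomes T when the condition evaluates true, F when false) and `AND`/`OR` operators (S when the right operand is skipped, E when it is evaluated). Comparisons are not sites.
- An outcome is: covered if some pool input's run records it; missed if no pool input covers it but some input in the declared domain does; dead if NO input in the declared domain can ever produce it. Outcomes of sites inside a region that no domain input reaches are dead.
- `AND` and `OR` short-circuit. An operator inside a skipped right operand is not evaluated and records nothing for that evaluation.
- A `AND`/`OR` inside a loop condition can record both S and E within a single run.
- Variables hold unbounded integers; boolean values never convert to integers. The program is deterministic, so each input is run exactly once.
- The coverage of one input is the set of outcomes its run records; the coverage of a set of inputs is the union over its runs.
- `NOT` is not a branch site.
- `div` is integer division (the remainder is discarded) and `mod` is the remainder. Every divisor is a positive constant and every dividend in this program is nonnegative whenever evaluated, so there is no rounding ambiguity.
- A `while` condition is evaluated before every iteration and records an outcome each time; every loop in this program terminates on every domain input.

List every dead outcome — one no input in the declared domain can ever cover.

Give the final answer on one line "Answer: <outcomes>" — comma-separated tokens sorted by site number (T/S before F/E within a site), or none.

running all 27 domain inputs and tallying outcomes:
  reachable outcomes have witnesses, e.g. B1=T (e.g. k=5), B1=F (e.g. k=2), B2=T (e.g. k=20), B2=F (e.g. k=2)

Answer: none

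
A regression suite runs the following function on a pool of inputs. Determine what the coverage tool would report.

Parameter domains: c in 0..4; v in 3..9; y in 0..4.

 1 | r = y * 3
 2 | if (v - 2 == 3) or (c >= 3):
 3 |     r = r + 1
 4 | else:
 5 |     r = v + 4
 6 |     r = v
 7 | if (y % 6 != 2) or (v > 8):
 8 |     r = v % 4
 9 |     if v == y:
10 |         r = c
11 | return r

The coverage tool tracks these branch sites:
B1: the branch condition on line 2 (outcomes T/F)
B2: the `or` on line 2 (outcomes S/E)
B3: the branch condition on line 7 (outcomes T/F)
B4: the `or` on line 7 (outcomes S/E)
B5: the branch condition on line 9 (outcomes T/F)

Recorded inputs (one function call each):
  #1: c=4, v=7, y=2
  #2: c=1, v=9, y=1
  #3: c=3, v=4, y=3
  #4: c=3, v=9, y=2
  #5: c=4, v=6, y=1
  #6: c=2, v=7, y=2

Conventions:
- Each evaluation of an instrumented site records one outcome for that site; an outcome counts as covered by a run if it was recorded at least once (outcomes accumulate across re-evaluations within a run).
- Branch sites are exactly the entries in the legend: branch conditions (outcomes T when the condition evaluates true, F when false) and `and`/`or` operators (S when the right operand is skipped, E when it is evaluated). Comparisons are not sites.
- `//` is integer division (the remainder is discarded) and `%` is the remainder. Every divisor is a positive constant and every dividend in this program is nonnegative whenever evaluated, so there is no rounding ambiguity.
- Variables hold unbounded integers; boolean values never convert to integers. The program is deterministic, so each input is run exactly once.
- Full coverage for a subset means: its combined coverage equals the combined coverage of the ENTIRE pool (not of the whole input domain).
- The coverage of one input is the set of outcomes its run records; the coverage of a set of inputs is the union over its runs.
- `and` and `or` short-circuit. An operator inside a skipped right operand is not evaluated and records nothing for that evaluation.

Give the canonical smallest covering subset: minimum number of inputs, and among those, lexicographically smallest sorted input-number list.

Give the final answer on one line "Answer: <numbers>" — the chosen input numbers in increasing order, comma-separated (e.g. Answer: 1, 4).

test 1 (c=4, v=7, y=2) fires B2->E, B1->T, B4->E, B3->F; hits B1=T, B2=E, B3=F, B4=E
test 2 (c=1, v=9, y=1) fires B2->E, B1->F, B4->S, B3->T, B5->F; hits B1=F, B2=E, B3=T, B4=S, B5=F
test 3 (c=3, v=4, y=3) fires B2->E, B1->T, B4->S, B3->T, B5->F; hits B1=T, B2=E, B3=T, B4=S, B5=F
test 4 (c=3, v=9, y=2) fires B2->E, B1->T, B4->E, B3->T, B5->F; hits B1=T, B2=E, B3=T, B4=E, B5=F
test 5 (c=4, v=6, y=1) fires B2->E, B1->T, B4->S, B3->T, B5->F; hits B1=T, B2=E, B3=T, B4=S, B5=F
test 6 (c=2, v=7, y=2) fires B2->E, B1->F, B4->E, B3->F; hits B1=F, B2=E, B3=F, B4=E
union over all inputs: B1=T, B1=F, B2=E, B3=T, B3=F, B4=S, B4=E, B5=F (8 outcomes)
size 1 is not enough: best union over all size-1 subsets is 5/8
inputs {1, 2} (size 2) cover everything; no size-2 subset with a lexicographically smaller index list covers all 8

Answer: 1, 2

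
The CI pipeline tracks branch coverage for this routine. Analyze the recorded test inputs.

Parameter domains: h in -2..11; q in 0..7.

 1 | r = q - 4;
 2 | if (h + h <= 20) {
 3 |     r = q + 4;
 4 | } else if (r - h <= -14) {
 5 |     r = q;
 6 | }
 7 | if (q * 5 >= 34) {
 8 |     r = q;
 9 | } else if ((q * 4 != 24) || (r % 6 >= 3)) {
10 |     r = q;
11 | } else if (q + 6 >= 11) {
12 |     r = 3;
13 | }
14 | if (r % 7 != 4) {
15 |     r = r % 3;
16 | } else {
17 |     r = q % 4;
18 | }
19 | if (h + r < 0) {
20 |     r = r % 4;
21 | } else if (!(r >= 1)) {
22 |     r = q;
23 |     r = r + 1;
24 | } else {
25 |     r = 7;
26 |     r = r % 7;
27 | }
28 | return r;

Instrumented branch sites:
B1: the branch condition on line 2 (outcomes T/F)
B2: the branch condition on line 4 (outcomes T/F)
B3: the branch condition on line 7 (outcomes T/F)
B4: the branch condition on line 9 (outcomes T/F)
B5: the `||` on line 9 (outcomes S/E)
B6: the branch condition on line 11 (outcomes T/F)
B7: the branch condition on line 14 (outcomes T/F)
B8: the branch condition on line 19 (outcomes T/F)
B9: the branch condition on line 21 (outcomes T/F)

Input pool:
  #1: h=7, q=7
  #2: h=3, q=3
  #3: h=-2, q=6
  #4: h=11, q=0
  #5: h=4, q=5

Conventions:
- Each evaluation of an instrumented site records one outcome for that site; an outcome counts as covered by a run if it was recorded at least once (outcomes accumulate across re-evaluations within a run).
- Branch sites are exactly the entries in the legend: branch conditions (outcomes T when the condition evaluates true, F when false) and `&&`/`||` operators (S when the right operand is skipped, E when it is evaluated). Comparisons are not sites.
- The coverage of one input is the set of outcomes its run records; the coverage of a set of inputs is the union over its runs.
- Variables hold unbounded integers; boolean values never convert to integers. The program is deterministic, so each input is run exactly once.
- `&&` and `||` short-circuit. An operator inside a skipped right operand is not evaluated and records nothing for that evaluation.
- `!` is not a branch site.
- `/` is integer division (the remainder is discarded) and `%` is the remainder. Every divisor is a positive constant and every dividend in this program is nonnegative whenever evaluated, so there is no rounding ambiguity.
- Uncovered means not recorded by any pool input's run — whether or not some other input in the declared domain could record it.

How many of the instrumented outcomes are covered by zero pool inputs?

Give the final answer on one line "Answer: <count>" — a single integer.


input #1, h=7, q=7: events B1->T, B3->T, B7->T, B8->F, B9->F; outcomes B1=T, B3=T, B7=T, B8=F, B9=F
input #2, h=3, q=3: events B1->T, B3->F, B5->S, B4->T, B7->T, B8->F, B9->T; outcomes B1=T, B3=F, B4=T, B5=S, B7=T, B8=F, B9=T
input #3, h=-2, q=6: events B1->T, B3->F, B5->E, B4->T, B7->T, B8->T; outcomes B1=T, B3=F, B4=T, B5=E, B7=T, B8=T
input #4, h=11, q=0: events B1->F, B2->T, B3->F, B5->S, B4->T, B7->T, B8->F, B9->T; outcomes B1=F, B2=T, B3=F, B4=T, B5=S, B7=T, B8=F, B9=T
input #5, h=4, q=5: events B1->T, B3->F, B5->S, B4->T, B7->T, B8->F, B9->F; outcomes B1=T, B3=F, B4=T, B5=S, B7=T, B8=F, B9=F
union over the pool: B1=T, B1=F, B2=T, B3=T, B3=F, B4=T, B5=S, B5=E, B7=T, B8=T, B8=F, B9=T, B9=F
uncovered (5 of 18): B2=F, B4=F, B6=T, B6=F, B7=F
Answer: 5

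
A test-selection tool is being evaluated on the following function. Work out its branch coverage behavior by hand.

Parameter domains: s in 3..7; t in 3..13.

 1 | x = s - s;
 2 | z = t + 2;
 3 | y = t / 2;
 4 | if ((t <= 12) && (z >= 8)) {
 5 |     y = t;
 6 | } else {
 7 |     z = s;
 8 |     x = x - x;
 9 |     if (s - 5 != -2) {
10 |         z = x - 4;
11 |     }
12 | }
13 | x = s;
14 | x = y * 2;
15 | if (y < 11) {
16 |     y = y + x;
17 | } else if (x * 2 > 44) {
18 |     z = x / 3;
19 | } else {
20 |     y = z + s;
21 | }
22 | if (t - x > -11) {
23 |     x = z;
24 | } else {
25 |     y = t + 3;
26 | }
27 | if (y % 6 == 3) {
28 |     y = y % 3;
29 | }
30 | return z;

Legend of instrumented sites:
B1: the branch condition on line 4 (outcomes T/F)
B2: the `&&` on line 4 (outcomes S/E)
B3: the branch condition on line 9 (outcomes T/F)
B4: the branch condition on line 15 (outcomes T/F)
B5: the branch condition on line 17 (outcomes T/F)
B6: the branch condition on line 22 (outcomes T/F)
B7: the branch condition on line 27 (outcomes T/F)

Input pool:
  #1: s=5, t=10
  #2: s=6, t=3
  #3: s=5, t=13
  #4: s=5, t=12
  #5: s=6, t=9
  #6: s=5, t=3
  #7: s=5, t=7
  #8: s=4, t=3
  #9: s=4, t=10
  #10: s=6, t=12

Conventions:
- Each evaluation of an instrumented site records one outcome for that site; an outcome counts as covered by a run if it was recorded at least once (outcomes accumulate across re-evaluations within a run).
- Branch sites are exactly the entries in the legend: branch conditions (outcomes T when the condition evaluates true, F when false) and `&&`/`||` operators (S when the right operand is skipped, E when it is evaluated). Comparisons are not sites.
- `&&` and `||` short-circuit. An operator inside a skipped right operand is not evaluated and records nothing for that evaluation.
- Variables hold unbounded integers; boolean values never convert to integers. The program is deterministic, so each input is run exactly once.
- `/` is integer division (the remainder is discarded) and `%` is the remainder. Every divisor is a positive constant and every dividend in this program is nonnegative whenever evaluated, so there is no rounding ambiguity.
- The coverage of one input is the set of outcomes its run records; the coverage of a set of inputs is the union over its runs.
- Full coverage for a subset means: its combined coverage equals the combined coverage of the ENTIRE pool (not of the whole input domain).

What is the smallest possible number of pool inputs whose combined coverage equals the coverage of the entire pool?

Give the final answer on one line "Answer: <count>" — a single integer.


#1 (s=5, t=10) -> B2->E, B1->T, B4->T, B6->T, B7->F; covered: B1=T, B2=E, B4=T, B6=T, B7=F
#2 (s=6, t=3) -> B2->E, B1->F, B3->T, B4->T, B6->T, B7->T; covered: B1=F, B2=E, B3=T, B4=T, B6=T, B7=T
#3 (s=5, t=13) -> B2->S, B1->F, B3->T, B4->T, B6->T, B7->F; covered: B1=F, B2=S, B3=T, B4=T, B6=T, B7=F
#4 (s=5, t=12) -> B2->E, B1->T, B4->F, B5->T, B6->F, B7->T; covered: B1=T, B2=E, B4=F, B5=T, B6=F, B7=T
#5 (s=6, t=9) -> B2->E, B1->T, B4->T, B6->T, B7->T; covered: B1=T, B2=E, B4=T, B6=T, B7=T
#6 (s=5, t=3) -> B2->E, B1->F, B3->T, B4->T, B6->T, B7->T; covered: B1=F, B2=E, B3=T, B4=T, B6=T, B7=T
#7 (s=5, t=7) -> B2->E, B1->T, B4->T, B6->T, B7->T; covered: B1=T, B2=E, B4=T, B6=T, B7=T
#8 (s=4, t=3) -> B2->E, B1->F, B3->T, B4->T, B6->T, B7->T; covered: B1=F, B2=E, B3=T, B4=T, B6=T, B7=T
#9 (s=4, t=10) -> B2->E, B1->T, B4->T, B6->T, B7->F; covered: B1=T, B2=E, B4=T, B6=T, B7=F
#10 (s=6, t=12) -> B2->E, B1->T, B4->F, B5->T, B6->F, B7->T; covered: B1=T, B2=E, B4=F, B5=T, B6=F, B7=T
pool-wide coverage (12 outcomes): B1=T, B1=F, B2=S, B2=E, B3=T, B4=T, B4=F, B5=T, B6=T, B6=F, B7=T, B7=F
size 1 is not enough: best union over all size-1 subsets is 6/12
inputs {3, 4} (size 2) cover everything; no size-2 subset with a lexicographically smaller index list covers all 12
Answer: 2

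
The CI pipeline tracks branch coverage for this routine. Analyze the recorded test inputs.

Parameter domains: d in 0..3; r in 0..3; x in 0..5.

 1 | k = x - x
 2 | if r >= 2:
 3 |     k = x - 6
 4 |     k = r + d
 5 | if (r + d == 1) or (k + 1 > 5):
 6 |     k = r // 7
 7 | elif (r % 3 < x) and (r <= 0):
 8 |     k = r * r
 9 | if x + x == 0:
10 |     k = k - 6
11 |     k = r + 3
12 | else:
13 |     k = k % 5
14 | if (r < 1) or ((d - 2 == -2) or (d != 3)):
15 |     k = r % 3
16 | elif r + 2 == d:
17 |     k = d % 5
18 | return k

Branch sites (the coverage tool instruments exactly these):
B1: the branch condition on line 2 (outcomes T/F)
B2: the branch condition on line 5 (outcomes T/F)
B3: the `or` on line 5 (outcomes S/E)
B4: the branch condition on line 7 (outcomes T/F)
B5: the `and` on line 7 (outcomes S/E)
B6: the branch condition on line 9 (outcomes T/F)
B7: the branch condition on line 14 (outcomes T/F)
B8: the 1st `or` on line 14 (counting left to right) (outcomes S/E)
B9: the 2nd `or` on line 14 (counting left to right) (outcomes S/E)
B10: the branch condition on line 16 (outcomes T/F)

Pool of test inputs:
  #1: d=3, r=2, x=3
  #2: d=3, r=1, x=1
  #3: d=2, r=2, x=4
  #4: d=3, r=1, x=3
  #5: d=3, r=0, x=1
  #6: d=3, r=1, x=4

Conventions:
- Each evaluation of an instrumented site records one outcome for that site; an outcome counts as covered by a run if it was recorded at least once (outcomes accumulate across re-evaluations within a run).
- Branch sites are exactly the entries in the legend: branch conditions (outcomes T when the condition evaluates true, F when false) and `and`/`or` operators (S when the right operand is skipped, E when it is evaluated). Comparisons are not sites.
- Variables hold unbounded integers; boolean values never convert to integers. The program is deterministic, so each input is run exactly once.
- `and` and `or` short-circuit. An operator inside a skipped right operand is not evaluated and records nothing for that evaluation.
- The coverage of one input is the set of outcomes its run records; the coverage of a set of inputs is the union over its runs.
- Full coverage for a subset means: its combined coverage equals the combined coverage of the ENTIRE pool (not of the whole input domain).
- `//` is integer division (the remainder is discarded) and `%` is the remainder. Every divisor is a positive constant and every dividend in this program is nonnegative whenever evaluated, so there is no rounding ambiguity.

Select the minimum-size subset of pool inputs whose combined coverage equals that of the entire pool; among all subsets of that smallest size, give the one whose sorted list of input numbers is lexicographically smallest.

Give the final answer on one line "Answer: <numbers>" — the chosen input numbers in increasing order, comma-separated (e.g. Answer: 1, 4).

input #1 (d=3, r=2, x=3): covers B1=T, B2=T, B3=E, B6=F, B7=F, B8=E, B9=E, B10=F
input #2 (d=3, r=1, x=1): covers B1=F, B2=F, B3=E, B4=F, B5=S, B6=F, B7=F, B8=E, B9=E, B10=T
input #3 (d=2, r=2, x=4): covers B1=T, B2=F, B3=E, B4=F, B5=E, B6=F, B7=T, B8=E, B9=E
input #4 (d=3, r=1, x=3): covers B1=F, B2=F, B3=E, B4=F, B5=E, B6=F, B7=F, B8=E, B9=E, B10=T
input #5 (d=3, r=0, x=1): covers B1=F, B2=F, B3=E, B4=T, B5=E, B6=F, B7=T, B8=S
input #6 (d=3, r=1, x=4): covers B1=F, B2=F, B3=E, B4=F, B5=E, B6=F, B7=F, B8=E, B9=E, B10=T
union over all inputs: B1=T, B1=F, B2=T, B2=F, B3=E, B4=T, B4=F, B5=S, B5=E, B6=F, B7=T, B7=F, B8=S, B8=E, B9=E, B10=T, B10=F (17 outcomes)
every size-1 subset falls short of the 17 outcomes (best: 10/17)
every size-2 subset falls short of the 17 outcomes (best: 14/17)
size 3: inputs {1, 2, 5} cover all 17 outcomes, and no lexicographically smaller subset of this size does

Answer: 1, 2, 5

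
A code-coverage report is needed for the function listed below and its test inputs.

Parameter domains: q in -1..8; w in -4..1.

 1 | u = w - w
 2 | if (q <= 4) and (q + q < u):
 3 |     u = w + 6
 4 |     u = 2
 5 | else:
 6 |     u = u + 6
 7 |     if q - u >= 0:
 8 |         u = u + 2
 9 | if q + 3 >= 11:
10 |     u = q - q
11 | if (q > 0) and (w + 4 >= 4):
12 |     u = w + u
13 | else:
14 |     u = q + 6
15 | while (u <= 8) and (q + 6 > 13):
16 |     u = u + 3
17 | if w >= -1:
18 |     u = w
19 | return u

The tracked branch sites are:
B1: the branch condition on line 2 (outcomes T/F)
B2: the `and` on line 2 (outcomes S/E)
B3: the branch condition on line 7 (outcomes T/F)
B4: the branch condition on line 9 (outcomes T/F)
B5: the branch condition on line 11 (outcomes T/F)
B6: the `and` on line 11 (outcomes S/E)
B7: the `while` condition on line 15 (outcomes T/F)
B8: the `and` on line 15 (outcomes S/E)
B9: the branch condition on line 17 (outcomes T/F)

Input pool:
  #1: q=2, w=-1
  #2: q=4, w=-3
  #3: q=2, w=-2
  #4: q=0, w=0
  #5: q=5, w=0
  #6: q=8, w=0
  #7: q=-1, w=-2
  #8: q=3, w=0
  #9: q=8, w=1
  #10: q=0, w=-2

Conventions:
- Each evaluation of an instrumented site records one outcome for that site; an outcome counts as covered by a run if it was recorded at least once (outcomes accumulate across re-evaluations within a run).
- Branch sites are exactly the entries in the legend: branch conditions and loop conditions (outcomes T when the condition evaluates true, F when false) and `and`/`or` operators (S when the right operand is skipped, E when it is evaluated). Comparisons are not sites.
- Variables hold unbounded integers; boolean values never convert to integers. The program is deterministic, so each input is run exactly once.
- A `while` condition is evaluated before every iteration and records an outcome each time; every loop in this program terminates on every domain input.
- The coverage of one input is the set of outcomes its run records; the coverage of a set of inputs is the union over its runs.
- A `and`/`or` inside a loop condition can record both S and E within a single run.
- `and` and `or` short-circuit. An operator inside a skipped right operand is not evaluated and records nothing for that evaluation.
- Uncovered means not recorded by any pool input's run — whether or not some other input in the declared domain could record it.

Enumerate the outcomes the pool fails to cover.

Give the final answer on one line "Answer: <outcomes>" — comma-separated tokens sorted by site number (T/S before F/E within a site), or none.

input #1, q=2, w=-1: events B2->E, B1->F, B3->F, B4->F, B6->E, B5->F, B8->E, B7->F, B9->T; outcomes B1=F, B2=E, B3=F, B4=F, B5=F, B6=E, B7=F, B8=E, B9=T
input #2, q=4, w=-3: events B2->E, B1->F, B3->F, B4->F, B6->E, B5->F, B8->S, B7->F, B9->F; outcomes B1=F, B2=E, B3=F, B4=F, B5=F, B6=E, B7=F, B8=S, B9=F
input #3, q=2, w=-2: events B2->E, B1->F, B3->F, B4->F, B6->E, B5->F, B8->E, B7->F, B9->F; outcomes B1=F, B2=E, B3=F, B4=F, B5=F, B6=E, B7=F, B8=E, B9=F
input #4, q=0, w=0: events B2->E, B1->F, B3->F, B4->F, B6->S, B5->F, B8->E, B7->F, B9->T; outcomes B1=F, B2=E, B3=F, B4=F, B5=F, B6=S, B7=F, B8=E, B9=T
input #5, q=5, w=0: events B2->S, B1->F, B3->F, B4->F, B6->E, B5->T, B8->E, B7->F, B9->T; outcomes B1=F, B2=S, B3=F, B4=F, B5=T, B6=E, B7=F, B8=E, B9=T
input #6, q=8, w=0: events B2->S, B1->F, B3->T, B4->T, B6->E, B5->T, B8->E, B7->T, B8->E, B7->T, B8->E, B7->T, B8->S, B7->F, ...; outcomes B1=F, B2=S, B3=T, B4=T, B5=T, B6=E, B7=T, B7=F, B8=S, B8=E, B9=T
input #7, q=-1, w=-2: events B2->E, B1->T, B4->F, B6->S, B5->F, B8->E, B7->F, B9->F; outcomes B1=T, B2=E, B4=F, B5=F, B6=S, B7=F, B8=E, B9=F
input #8, q=3, w=0: events B2->E, B1->F, B3->F, B4->F, B6->E, B5->T, B8->E, B7->F, B9->T; outcomes B1=F, B2=E, B3=F, B4=F, B5=T, B6=E, B7=F, B8=E, B9=T
input #9, q=8, w=1: events B2->S, B1->F, B3->T, B4->T, B6->E, B5->T, B8->E, B7->T, B8->E, B7->T, B8->E, B7->T, B8->S, B7->F, ...; outcomes B1=F, B2=S, B3=T, B4=T, B5=T, B6=E, B7=T, B7=F, B8=S, B8=E, B9=T
input #10, q=0, w=-2: events B2->E, B1->F, B3->F, B4->F, B6->S, B5->F, B8->E, B7->F, B9->F; outcomes B1=F, B2=E, B3=F, B4=F, B5=F, B6=S, B7=F, B8=E, B9=F
union over the pool: B1=T, B1=F, B2=S, B2=E, B3=T, B3=F, B4=T, B4=F, B5=T, B5=F, B6=S, B6=E, B7=T, B7=F, B8=S, B8=E, B9=T, B9=F
uncovered (0 of 18): none

Answer: none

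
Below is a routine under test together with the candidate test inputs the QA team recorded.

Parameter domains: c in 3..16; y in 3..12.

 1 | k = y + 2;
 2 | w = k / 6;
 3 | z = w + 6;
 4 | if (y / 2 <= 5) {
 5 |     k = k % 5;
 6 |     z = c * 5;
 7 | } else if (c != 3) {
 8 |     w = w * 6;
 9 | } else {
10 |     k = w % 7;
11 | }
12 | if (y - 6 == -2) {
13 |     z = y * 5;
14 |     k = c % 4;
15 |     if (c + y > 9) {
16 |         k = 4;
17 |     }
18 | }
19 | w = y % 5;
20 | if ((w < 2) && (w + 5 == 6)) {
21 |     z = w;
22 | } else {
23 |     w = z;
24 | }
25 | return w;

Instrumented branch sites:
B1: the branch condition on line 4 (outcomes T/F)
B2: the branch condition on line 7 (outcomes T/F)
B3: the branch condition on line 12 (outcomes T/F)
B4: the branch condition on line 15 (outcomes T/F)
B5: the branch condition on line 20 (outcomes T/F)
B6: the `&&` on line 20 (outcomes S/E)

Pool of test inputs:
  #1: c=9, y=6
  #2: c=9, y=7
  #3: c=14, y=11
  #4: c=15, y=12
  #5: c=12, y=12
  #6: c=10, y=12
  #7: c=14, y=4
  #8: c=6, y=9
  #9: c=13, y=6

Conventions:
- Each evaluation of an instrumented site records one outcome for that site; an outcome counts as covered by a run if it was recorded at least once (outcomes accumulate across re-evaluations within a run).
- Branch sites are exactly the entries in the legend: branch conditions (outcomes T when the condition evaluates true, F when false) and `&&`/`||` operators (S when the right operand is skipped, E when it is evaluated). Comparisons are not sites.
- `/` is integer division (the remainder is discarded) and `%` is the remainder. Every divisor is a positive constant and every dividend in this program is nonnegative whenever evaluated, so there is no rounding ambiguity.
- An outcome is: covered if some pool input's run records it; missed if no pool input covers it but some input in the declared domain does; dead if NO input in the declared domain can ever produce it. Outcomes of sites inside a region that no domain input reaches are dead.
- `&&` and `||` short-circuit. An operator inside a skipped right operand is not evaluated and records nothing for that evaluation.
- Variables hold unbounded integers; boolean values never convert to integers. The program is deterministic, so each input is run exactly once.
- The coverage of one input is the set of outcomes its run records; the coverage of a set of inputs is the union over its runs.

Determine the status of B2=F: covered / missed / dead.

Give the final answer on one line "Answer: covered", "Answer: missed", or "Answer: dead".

no pool input records B2=F
but domain input (c=3, y=12) does record it -> reachable, so missed

Answer: missed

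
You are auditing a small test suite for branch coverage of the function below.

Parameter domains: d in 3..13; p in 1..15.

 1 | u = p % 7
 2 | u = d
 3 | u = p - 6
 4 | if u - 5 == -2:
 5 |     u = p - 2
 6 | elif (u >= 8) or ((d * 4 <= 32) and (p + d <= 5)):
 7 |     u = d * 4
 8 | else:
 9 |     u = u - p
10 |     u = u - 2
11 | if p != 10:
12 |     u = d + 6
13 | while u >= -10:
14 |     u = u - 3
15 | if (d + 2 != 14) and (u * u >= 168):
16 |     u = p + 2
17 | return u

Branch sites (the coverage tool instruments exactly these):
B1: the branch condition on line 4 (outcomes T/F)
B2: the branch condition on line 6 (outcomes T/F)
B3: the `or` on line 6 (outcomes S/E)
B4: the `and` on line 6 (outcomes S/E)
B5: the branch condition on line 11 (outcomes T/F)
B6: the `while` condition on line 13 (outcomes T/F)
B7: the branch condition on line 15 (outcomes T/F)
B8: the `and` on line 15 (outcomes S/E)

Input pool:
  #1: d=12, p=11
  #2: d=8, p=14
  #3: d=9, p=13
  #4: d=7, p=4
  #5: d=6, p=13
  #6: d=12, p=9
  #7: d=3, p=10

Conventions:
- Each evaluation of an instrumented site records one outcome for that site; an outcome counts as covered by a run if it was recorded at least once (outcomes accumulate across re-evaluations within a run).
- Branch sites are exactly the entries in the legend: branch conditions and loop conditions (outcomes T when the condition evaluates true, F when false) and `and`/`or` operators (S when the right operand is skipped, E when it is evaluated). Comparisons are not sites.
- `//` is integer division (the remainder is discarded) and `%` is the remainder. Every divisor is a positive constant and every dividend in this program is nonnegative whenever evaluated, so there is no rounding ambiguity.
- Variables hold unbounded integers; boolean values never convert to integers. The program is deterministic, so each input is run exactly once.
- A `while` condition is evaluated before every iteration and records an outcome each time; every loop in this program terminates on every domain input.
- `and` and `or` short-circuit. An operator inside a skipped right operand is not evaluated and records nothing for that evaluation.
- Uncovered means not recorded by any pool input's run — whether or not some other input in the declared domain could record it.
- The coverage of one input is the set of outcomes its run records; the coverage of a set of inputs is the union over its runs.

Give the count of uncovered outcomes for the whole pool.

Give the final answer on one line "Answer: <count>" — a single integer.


test 1 (d=12, p=11) hits B1=F, B2=F, B3=E, B4=S, B5=T, B6=T, B6=F, B7=F, B8=S
test 2 (d=8, p=14) hits B1=F, B2=T, B3=S, B5=T, B6=T, B6=F, B7=T, B8=E
test 3 (d=9, p=13) hits B1=F, B2=F, B3=E, B4=S, B5=T, B6=T, B6=F, B7=F, B8=E
test 4 (d=7, p=4) hits B1=F, B2=F, B3=E, B4=E, B5=T, B6=T, B6=F, B7=F, B8=E
test 5 (d=6, p=13) hits B1=F, B2=F, B3=E, B4=E, B5=T, B6=T, B6=F, B7=F, B8=E
test 6 (d=12, p=9) hits B1=T, B5=T, B6=T, B6=F, B7=F, B8=S
test 7 (d=3, p=10) hits B1=F, B2=F, B3=E, B4=E, B5=F, B6=T, B6=F, B7=F, B8=E
union over the pool: B1=T, B1=F, B2=T, B2=F, B3=S, B3=E, B4=S, B4=E, B5=T, B5=F, B6=T, B6=F, B7=T, B7=F, B8=S, B8=E
uncovered (0 of 16): none
Answer: 0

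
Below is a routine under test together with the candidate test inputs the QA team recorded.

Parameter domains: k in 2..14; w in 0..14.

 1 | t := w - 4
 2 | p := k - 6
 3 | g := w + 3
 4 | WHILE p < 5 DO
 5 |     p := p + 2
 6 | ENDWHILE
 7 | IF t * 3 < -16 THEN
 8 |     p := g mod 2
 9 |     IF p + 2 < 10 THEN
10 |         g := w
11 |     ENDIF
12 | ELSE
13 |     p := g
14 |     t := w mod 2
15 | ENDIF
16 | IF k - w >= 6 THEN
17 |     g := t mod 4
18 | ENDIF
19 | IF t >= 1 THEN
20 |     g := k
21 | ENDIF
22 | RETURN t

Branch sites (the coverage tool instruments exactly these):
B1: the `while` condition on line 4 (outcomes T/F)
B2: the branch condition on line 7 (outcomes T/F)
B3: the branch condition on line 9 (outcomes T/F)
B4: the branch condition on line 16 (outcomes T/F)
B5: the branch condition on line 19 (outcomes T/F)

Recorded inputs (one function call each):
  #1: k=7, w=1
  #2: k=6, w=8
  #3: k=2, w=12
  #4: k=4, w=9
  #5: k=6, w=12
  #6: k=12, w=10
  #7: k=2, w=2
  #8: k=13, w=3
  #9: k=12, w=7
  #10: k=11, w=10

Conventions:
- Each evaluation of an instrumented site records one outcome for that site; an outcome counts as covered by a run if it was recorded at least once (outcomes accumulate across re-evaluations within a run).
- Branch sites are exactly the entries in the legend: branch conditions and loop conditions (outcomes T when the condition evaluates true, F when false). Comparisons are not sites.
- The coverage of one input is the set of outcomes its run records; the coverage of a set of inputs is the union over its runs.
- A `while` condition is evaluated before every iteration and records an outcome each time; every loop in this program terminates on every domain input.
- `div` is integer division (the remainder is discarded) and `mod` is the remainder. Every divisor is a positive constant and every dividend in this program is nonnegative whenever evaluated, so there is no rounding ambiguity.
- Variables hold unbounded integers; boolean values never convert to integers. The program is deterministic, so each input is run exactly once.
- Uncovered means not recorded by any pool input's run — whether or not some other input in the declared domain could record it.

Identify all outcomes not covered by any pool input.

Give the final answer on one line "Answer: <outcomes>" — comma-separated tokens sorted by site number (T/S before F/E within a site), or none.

run #1 (k=7, w=1) runs B1->T, B1->T, B1->F, B2->F, B4->T, B5->T; records B1=T, B1=F, B2=F, B4=T, B5=T
run #2 (k=6, w=8) runs B1->T, B1->T, B1->T, B1->F, B2->F, B4->F, B5->F; records B1=T, B1=F, B2=F, B4=F, B5=F
run #3 (k=2, w=12) runs B1->T, B1->T, B1->T, B1->T, B1->T, B1->F, B2->F, B4->F, B5->F; records B1=T, B1=F, B2=F, B4=F, B5=F
run #4 (k=4, w=9) runs B1->T, B1->T, B1->T, B1->T, B1->F, B2->F, B4->F, B5->T; records B1=T, B1=F, B2=F, B4=F, B5=T
run #5 (k=6, w=12) runs B1->T, B1->T, B1->T, B1->F, B2->F, B4->F, B5->F; records B1=T, B1=F, B2=F, B4=F, B5=F
run #6 (k=12, w=10) runs B1->F, B2->F, B4->F, B5->F; records B1=F, B2=F, B4=F, B5=F
run #7 (k=2, w=2) runs B1->T, B1->T, B1->T, B1->T, B1->T, B1->F, B2->F, B4->F, B5->F; records B1=T, B1=F, B2=F, B4=F, B5=F
run #8 (k=13, w=3) runs B1->F, B2->F, B4->T, B5->T; records B1=F, B2=F, B4=T, B5=T
run #9 (k=12, w=7) runs B1->F, B2->F, B4->F, B5->T; records B1=F, B2=F, B4=F, B5=T
run #10 (k=11, w=10) runs B1->F, B2->F, B4->F, B5->F; records B1=F, B2=F, B4=F, B5=F
union over the pool: B1=T, B1=F, B2=F, B4=T, B4=F, B5=T, B5=F
uncovered (3 of 10): B2=T, B3=T, B3=F

Answer: B2=T, B3=T, B3=F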